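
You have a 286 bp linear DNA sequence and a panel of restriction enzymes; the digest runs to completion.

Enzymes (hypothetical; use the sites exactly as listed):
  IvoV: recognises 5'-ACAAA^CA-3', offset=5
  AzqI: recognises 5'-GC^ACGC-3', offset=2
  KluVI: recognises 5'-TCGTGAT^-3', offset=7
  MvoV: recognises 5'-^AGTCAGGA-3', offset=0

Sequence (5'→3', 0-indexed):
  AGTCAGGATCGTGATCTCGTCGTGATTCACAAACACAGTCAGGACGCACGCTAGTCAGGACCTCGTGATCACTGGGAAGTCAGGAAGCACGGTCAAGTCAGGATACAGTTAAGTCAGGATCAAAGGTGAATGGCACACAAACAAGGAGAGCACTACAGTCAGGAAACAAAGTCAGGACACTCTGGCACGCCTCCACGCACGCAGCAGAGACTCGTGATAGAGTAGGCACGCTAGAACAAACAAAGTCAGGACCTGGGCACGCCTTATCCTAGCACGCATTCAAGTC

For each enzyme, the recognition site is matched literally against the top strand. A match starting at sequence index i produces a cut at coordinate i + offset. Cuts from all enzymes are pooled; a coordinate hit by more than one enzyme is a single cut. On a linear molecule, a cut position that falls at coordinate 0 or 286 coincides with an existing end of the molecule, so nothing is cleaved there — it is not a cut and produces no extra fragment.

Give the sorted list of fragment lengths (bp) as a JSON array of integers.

[3,3,5,7,8,9,11,11,12,13,13,13,15,15,15,15,16,17,17,18,20,30]

Scan for sites:
  IvoV (ACAAACA, off=5): starts [28, 136, 235] → cuts [33, 141, 240]
  AzqI (GCACGC, off=2): starts [45, 184, 196, 225, 256, 271] → cuts [47, 186, 198, 227, 258, 273]
  KluVI (TCGTGAT, off=7): starts [8, 19, 62, 211] → cuts [15, 26, 69, 218]
  MvoV (AGTCAGGA, off=0): starts [0, 36, 52, 77, 95, 111, 156, 169, 243] → cuts [36, 52, 77, 95, 111, 156, 169, 243] (position 0 is a terminus of the linear molecule — no cut)

Pooled cuts: [15, 26, 33, 36, 47, 52, 69, 77, 95, 111, 141, 156, 169, 186, 198, 218, 227, 240, 243, 258, 273]

Fragments:
  [0,15): 15 bp
  [15,26): 11 bp
  [26,33): 7 bp
  [33,36): 3 bp
  [36,47): 11 bp
  [47,52): 5 bp
  [52,69): 17 bp
  [69,77): 8 bp
  [77,95): 18 bp
  [95,111): 16 bp
  [111,141): 30 bp
  [141,156): 15 bp
  [156,169): 13 bp
  [169,186): 17 bp
  [186,198): 12 bp
  [198,218): 20 bp
  [218,227): 9 bp
  [227,240): 13 bp
  [240,243): 3 bp
  [243,258): 15 bp
  [258,273): 15 bp
  [273,286): 13 bp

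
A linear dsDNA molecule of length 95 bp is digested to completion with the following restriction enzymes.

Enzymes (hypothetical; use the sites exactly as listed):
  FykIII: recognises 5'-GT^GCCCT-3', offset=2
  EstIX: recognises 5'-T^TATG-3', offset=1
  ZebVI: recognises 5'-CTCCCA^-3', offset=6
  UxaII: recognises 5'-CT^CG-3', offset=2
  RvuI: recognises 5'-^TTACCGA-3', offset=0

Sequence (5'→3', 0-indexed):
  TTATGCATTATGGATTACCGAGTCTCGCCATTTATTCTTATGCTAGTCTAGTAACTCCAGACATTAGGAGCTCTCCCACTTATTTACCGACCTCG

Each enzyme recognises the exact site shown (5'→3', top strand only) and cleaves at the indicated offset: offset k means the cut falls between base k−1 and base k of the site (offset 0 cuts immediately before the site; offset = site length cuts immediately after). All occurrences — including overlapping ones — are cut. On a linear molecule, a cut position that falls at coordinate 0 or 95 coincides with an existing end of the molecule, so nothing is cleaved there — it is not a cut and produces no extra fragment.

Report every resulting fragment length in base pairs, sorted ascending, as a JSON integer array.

[1,2,5,6,7,10,11,13,40]

Site scan:
  FykIII (GTGCCCT, off=2): no sites
  EstIX (TTATG, off=1): starts [0, 7, 37] → cuts [1, 8, 38]
  ZebVI (CTCCCA, off=6): starts [72] → cuts [78]
  UxaII (CTCG, off=2): starts [23, 91] → cuts [25, 93]
  RvuI (TTACCGA, off=0): starts [14, 83] → cuts [14, 83]

All cut coordinates (distinct, sorted): [1, 8, 14, 25, 38, 78, 83, 93]

Fragment lengths:
  [0,1): 1 bp
  [1,8): 7 bp
  [8,14): 6 bp
  [14,25): 11 bp
  [25,38): 13 bp
  [38,78): 40 bp
  [78,83): 5 bp
  [83,93): 10 bp
  [93,95): 2 bp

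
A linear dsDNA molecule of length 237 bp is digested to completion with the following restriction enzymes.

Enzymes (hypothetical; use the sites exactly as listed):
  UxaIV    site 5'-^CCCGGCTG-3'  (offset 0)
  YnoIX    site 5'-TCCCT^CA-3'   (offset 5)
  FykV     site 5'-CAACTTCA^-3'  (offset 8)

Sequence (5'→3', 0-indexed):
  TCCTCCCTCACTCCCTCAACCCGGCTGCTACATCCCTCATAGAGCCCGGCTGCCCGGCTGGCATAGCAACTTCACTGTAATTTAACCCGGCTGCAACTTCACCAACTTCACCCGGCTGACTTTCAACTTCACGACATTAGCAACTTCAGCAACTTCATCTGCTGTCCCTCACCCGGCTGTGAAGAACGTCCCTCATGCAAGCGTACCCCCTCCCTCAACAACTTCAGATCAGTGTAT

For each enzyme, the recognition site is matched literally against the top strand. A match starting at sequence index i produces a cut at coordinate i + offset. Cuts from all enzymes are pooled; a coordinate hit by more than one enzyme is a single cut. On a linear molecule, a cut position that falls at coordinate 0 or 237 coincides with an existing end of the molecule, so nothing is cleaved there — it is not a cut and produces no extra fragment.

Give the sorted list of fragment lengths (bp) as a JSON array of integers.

[2,3,7,8,8,8,9,9,11,11,11,12,16,17,18,21,22,22,22]

Scan for sites:
  UxaIV (CCCGGCTG, off=0): starts [19, 44, 52, 85, 110, 171] → cuts [19, 44, 52, 85, 110, 171]
  YnoIX (TCCCTCA, off=5): starts [3, 11, 32, 164, 188, 210] → cuts [8, 16, 37, 169, 193, 215]
  FykV (CAACTTCA, off=8): starts [66, 93, 102, 123, 140, 149, 218] → cuts [74, 101, 110, 131, 148, 157, 226]

All cut coordinates (distinct, sorted): [8, 16, 19, 37, 44, 52, 74, 85, 101, 110, 131, 148, 157, 169, 171, 193, 215, 226]

Fragment lengths:
  [0,8): 8 bp
  [8,16): 8 bp
  [16,19): 3 bp
  [19,37): 18 bp
  [37,44): 7 bp
  [44,52): 8 bp
  [52,74): 22 bp
  [74,85): 11 bp
  [85,101): 16 bp
  [101,110): 9 bp
  [110,131): 21 bp
  [131,148): 17 bp
  [148,157): 9 bp
  [157,169): 12 bp
  [169,171): 2 bp
  [171,193): 22 bp
  [193,215): 22 bp
  [215,226): 11 bp
  [226,237): 11 bp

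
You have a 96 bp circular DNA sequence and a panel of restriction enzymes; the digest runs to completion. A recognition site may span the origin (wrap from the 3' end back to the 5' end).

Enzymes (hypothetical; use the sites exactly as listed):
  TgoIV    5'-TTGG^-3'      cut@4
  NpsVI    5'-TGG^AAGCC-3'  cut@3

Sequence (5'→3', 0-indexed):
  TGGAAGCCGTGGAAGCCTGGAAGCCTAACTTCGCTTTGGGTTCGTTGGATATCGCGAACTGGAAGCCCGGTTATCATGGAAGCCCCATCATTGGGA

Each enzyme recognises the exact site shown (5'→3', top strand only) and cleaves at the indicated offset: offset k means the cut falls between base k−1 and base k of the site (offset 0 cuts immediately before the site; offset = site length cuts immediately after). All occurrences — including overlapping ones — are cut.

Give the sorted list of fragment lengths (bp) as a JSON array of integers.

Per-enzyme occurrences:
  TgoIV TTGG/4: at [35, 44, 90] ⇒ [39, 48, 94]
  NpsVI TGGAAGCC/3: at [0, 9, 17, 59, 76] ⇒ [3, 12, 20, 62, 79]

Pooled cuts: [3, 12, 20, 39, 48, 62, 79, 94]

Fragment lengths:
  3→12: 9 bp
  12→20: 8 bp
  20→39: 19 bp
  39→48: 9 bp
  48→62: 14 bp
  62→79: 17 bp
  79→94: 15 bp
  94→3 (wrap): 96-94+3 = 5 bp

[5,8,9,9,14,15,17,19]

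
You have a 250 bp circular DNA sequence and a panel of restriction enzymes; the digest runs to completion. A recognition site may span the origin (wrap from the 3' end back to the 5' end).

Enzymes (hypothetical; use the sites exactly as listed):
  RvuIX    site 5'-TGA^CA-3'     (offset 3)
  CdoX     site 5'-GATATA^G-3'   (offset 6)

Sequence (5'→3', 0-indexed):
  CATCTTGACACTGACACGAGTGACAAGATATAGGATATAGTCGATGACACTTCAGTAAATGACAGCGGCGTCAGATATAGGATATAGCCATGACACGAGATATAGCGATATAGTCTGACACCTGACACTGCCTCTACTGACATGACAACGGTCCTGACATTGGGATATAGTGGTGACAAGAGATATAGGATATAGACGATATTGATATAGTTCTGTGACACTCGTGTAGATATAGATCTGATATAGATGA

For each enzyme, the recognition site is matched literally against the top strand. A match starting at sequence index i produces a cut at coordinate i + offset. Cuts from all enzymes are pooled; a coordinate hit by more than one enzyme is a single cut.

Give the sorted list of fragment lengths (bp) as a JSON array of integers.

[5,5,6,6,7,7,7,7,7,7,8,8,8,9,9,9,11,11,11,12,12,15,15,15,16,17]

Scan for sites:
  RvuIX (TGACA, off=3): starts [5, 11, 20, 44, 59, 90, 115, 122, 137, 142, 154, 173, 215, 247] → cuts [0, 8, 14, 23, 47, 62, 93, 118, 125, 140, 145, 157, 176, 218]
  CdoX (GATATAG, off=6): starts [26, 33, 73, 80, 98, 106, 163, 181, 188, 203, 228, 239] → cuts [32, 39, 79, 86, 104, 112, 169, 187, 194, 209, 234, 245]

All cut coordinates (distinct, sorted): [0, 8, 14, 23, 32, 39, 47, 62, 79, 86, 93, 104, 112, 118, 125, 140, 145, 157, 169, 176, 187, 194, 209, 218, 234, 245]

Fragments:
  0→8: 8 bp
  8→14: 6 bp
  14→23: 9 bp
  23→32: 9 bp
  32→39: 7 bp
  39→47: 8 bp
  47→62: 15 bp
  62→79: 17 bp
  79→86: 7 bp
  86→93: 7 bp
  93→104: 11 bp
  104→112: 8 bp
  112→118: 6 bp
  118→125: 7 bp
  125→140: 15 bp
  140→145: 5 bp
  145→157: 12 bp
  157→169: 12 bp
  169→176: 7 bp
  176→187: 11 bp
  187→194: 7 bp
  194→209: 15 bp
  209→218: 9 bp
  218→234: 16 bp
  234→245: 11 bp
  245→0 (wrap): 250-245+0 = 5 bp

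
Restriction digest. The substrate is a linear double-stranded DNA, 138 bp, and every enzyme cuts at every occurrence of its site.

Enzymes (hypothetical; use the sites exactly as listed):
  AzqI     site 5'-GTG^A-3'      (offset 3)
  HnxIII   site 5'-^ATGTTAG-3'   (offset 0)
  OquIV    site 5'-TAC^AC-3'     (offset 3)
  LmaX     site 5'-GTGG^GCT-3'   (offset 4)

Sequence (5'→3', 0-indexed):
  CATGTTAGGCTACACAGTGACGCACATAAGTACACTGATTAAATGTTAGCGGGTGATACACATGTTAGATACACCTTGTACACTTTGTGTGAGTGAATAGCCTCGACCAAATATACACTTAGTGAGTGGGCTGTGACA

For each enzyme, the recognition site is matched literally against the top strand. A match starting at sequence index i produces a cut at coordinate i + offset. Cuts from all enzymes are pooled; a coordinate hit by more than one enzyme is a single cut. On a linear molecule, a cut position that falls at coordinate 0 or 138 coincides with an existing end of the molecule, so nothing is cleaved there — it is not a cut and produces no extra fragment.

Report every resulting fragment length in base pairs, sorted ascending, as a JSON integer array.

Site scan:
  AzqI GTGA/3: at [16, 52, 88, 92, 121, 132] ⇒ [19, 55, 91, 95, 124, 135]
  HnxIII ATGTTAG/0: at [1, 42, 61] ⇒ [1, 42, 61]
  OquIV TACAC/3: at [10, 30, 56, 69, 78, 113] ⇒ [13, 33, 59, 72, 81, 116]
  LmaX GTGGGCT/4: at [125] ⇒ [129]

All cut coordinates (distinct, sorted): [1, 13, 19, 33, 42, 55, 59, 61, 72, 81, 91, 95, 116, 124, 129, 135]

Fragments:
  [0,1): 1 bp
  [1,13): 12 bp
  [13,19): 6 bp
  [19,33): 14 bp
  [33,42): 9 bp
  [42,55): 13 bp
  [55,59): 4 bp
  [59,61): 2 bp
  [61,72): 11 bp
  [72,81): 9 bp
  [81,91): 10 bp
  [91,95): 4 bp
  [95,116): 21 bp
  [116,124): 8 bp
  [124,129): 5 bp
  [129,135): 6 bp
  [135,138): 3 bp

[1,2,3,4,4,5,6,6,8,9,9,10,11,12,13,14,21]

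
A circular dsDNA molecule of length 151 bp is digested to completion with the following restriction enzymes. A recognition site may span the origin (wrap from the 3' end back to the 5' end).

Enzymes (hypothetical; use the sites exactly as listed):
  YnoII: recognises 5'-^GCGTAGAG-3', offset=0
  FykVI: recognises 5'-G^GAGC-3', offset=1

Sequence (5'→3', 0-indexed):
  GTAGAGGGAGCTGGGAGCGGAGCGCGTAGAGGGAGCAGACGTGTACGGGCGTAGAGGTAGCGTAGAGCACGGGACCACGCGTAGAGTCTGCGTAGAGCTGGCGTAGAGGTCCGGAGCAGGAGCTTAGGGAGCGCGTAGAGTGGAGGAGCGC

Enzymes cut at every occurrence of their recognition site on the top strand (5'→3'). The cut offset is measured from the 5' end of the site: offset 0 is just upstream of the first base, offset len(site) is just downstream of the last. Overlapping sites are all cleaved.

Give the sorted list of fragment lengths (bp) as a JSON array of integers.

[4,4,4,5,6,7,9,9,9,11,11,11,13,13,16,19]

Scan for sites:
  YnoII (GCGTAGAG, off=0): starts [23, 48, 59, 78, 89, 100, 132, 149] → cuts [23, 48, 59, 78, 89, 100, 132, 149]
  FykVI (GGAGC, off=1): starts [6, 13, 18, 31, 112, 118, 127, 144] → cuts [7, 14, 19, 32, 113, 119, 128, 145]

All cut coordinates (distinct, sorted): [7, 14, 19, 23, 32, 48, 59, 78, 89, 100, 113, 119, 128, 132, 145, 149]

Fragments:
  7→14: 7 bp
  14→19: 5 bp
  19→23: 4 bp
  23→32: 9 bp
  32→48: 16 bp
  48→59: 11 bp
  59→78: 19 bp
  78→89: 11 bp
  89→100: 11 bp
  100→113: 13 bp
  113→119: 6 bp
  119→128: 9 bp
  128→132: 4 bp
  132→145: 13 bp
  145→149: 4 bp
  149→7 (wrap): 151-149+7 = 9 bp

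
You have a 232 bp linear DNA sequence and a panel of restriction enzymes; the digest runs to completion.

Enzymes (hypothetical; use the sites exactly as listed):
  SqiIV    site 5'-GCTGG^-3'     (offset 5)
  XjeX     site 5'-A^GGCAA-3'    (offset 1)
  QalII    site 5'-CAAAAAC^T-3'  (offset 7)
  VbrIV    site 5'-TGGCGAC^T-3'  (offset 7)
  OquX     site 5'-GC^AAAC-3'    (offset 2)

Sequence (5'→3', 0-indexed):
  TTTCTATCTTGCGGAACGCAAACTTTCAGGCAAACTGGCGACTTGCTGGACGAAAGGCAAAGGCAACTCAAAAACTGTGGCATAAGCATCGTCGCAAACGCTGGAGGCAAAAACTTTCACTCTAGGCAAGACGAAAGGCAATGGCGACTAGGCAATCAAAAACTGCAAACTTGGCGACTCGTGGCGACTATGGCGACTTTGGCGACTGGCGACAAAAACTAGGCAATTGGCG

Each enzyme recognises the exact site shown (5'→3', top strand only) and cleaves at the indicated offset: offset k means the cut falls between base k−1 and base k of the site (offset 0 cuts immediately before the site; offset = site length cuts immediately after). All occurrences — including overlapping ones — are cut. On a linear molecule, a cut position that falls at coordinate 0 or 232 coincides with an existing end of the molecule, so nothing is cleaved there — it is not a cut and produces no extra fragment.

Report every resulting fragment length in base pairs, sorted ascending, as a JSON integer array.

Scan for sites:
  SqiIV (GCTGG, off=5): starts [44, 99] → cuts [49, 104]
  XjeX (AGGCAA, off=1): starts [27, 54, 60, 104, 123, 135, 149, 220] → cuts [28, 55, 61, 105, 124, 136, 150, 221]
  QalII (CAAAAACT, off=7): starts [68, 107, 156, 212] → cuts [75, 114, 163, 219]
  VbrIV (TGGCGACT, off=7): starts [35, 141, 171, 181, 190, 199] → cuts [42, 148, 178, 188, 197, 206]
  OquX (GCAAAC, off=2): starts [17, 29, 93, 164] → cuts [19, 31, 95, 166]

All cut coordinates (distinct, sorted): [19, 28, 31, 42, 49, 55, 61, 75, 95, 104, 105, 114, 124, 136, 148, 150, 163, 166, 178, 188, 197, 206, 219, 221]

Fragments:
  [0,19): 19 bp
  [19,28): 9 bp
  [28,31): 3 bp
  [31,42): 11 bp
  [42,49): 7 bp
  [49,55): 6 bp
  [55,61): 6 bp
  [61,75): 14 bp
  [75,95): 20 bp
  [95,104): 9 bp
  [104,105): 1 bp
  [105,114): 9 bp
  [114,124): 10 bp
  [124,136): 12 bp
  [136,148): 12 bp
  [148,150): 2 bp
  [150,163): 13 bp
  [163,166): 3 bp
  [166,178): 12 bp
  [178,188): 10 bp
  [188,197): 9 bp
  [197,206): 9 bp
  [206,219): 13 bp
  [219,221): 2 bp
  [221,232): 11 bp

[1,2,2,3,3,6,6,7,9,9,9,9,9,10,10,11,11,12,12,12,13,13,14,19,20]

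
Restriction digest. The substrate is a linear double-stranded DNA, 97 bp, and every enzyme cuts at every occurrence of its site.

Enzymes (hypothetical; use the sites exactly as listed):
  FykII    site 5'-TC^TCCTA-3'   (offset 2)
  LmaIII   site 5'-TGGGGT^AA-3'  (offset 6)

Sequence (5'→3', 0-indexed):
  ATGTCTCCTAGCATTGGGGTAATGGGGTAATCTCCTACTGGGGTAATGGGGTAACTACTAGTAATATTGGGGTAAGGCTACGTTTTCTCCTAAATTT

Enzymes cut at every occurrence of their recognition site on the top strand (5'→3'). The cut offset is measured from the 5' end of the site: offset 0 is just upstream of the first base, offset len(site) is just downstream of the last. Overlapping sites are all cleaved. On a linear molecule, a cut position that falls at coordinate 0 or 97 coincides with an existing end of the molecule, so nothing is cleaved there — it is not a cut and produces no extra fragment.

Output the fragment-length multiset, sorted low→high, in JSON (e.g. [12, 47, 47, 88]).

[4,5,8,8,10,12,14,15,21]

Per-enzyme occurrences:
  FykII TCTCCTA/2: at [3, 30, 85] ⇒ [5, 32, 87]
  LmaIII TGGGGTAA/6: at [14, 22, 38, 46, 67] ⇒ [20, 28, 44, 52, 73]

All cut coordinates (distinct, sorted): [5, 20, 28, 32, 44, 52, 73, 87]

Fragments:
  [0,5): 5 bp
  [5,20): 15 bp
  [20,28): 8 bp
  [28,32): 4 bp
  [32,44): 12 bp
  [44,52): 8 bp
  [52,73): 21 bp
  [73,87): 14 bp
  [87,97): 10 bp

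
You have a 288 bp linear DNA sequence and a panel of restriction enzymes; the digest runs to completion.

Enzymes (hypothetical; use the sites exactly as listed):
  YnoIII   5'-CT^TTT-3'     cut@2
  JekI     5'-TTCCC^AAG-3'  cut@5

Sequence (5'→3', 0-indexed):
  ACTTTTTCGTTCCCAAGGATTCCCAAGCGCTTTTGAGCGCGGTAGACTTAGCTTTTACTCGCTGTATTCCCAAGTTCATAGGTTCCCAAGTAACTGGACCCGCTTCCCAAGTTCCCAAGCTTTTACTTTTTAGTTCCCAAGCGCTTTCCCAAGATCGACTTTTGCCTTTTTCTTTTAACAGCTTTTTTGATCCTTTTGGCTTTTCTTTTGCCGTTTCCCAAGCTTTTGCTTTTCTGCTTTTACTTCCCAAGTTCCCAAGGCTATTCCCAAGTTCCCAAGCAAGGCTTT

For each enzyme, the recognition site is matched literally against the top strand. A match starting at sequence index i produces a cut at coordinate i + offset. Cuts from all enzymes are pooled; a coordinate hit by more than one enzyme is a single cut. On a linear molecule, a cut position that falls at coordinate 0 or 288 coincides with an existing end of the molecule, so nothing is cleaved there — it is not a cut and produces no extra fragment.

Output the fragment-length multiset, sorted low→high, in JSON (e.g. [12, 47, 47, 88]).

Site scan:
  YnoIII CTTTT/2: at [1, 29, 51, 119, 125, 158, 165, 171, 181, 192, 199, 204, 222, 228, 236] ⇒ [3, 31, 53, 121, 127, 160, 167, 173, 183, 194, 201, 206, 224, 230, 238]
  JekI TTCCCAAG/5: at [9, 19, 66, 82, 103, 111, 133, 145, 214, 243, 251, 263, 271] ⇒ [14, 24, 71, 87, 108, 116, 138, 150, 219, 248, 256, 268, 276]

All cut coordinates (distinct, sorted): [3, 14, 24, 31, 53, 71, 87, 108, 116, 121, 127, 138, 150, 160, 167, 173, 183, 194, 201, 206, 219, 224, 230, 238, 248, 256, 268, 276]

Fragment lengths:
  [0,3): 3 bp
  [3,14): 11 bp
  [14,24): 10 bp
  [24,31): 7 bp
  [31,53): 22 bp
  [53,71): 18 bp
  [71,87): 16 bp
  [87,108): 21 bp
  [108,116): 8 bp
  [116,121): 5 bp
  [121,127): 6 bp
  [127,138): 11 bp
  [138,150): 12 bp
  [150,160): 10 bp
  [160,167): 7 bp
  [167,173): 6 bp
  [173,183): 10 bp
  [183,194): 11 bp
  [194,201): 7 bp
  [201,206): 5 bp
  [206,219): 13 bp
  [219,224): 5 bp
  [224,230): 6 bp
  [230,238): 8 bp
  [238,248): 10 bp
  [248,256): 8 bp
  [256,268): 12 bp
  [268,276): 8 bp
  [276,288): 12 bp

[3,5,5,5,6,6,6,7,7,7,8,8,8,8,10,10,10,10,11,11,11,12,12,12,13,16,18,21,22]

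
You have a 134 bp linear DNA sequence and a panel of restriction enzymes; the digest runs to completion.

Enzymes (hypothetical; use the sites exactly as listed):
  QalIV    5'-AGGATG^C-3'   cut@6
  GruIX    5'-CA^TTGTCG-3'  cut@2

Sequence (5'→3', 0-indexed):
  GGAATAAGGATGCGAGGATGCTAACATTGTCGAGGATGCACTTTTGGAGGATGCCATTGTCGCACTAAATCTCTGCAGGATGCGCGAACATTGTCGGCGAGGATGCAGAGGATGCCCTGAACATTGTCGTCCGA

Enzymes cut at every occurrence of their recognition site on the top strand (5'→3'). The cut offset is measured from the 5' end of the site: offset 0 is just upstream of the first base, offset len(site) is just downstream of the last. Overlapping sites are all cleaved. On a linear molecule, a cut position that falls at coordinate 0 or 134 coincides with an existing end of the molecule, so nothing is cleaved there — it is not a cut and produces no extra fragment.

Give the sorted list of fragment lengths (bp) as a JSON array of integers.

[3,6,8,8,9,9,11,12,12,15,15,26]

Per-enzyme occurrences:
  QalIV (AGGATGC, off=6): starts [6, 14, 32, 47, 76, 99, 108] → cuts [12, 20, 38, 53, 82, 105, 114]
  GruIX (CATTGTCG, off=2): starts [24, 54, 88, 121] → cuts [26, 56, 90, 123]

All cut coordinates (distinct, sorted): [12, 20, 26, 38, 53, 56, 82, 90, 105, 114, 123]

Fragments:
  [0,12): 12 bp
  [12,20): 8 bp
  [20,26): 6 bp
  [26,38): 12 bp
  [38,53): 15 bp
  [53,56): 3 bp
  [56,82): 26 bp
  [82,90): 8 bp
  [90,105): 15 bp
  [105,114): 9 bp
  [114,123): 9 bp
  [123,134): 11 bp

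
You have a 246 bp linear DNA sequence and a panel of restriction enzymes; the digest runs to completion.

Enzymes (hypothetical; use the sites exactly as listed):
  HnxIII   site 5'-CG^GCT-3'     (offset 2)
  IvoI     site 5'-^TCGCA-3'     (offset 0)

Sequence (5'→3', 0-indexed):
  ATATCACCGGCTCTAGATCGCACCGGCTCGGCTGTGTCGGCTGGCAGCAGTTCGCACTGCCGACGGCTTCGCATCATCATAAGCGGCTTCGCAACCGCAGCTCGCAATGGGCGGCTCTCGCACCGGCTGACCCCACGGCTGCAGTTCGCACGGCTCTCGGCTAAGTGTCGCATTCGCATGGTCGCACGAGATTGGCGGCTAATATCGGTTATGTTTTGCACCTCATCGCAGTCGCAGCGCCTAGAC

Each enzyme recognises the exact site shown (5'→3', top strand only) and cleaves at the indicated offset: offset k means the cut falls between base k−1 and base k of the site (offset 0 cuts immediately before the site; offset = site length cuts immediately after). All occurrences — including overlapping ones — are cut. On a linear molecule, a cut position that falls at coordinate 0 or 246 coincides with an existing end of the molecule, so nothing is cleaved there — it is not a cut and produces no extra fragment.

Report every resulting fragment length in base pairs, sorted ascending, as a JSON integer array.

[3,3,4,5,6,6,7,7,8,8,8,8,8,8,9,9,12,12,12,13,14,15,16,17,28]

Per-enzyme occurrences:
  HnxIII (CGGCT, off=2): starts [7, 23, 28, 37, 63, 83, 111, 123, 135, 150, 157, 195] → cuts [9, 25, 30, 39, 65, 85, 113, 125, 137, 152, 159, 197]
  IvoI (TCGCA, off=0): starts [17, 51, 68, 88, 101, 117, 145, 167, 173, 181, 225, 231] → cuts [17, 51, 68, 88, 101, 117, 145, 167, 173, 181, 225, 231]

Pooled cuts: [9, 17, 25, 30, 39, 51, 65, 68, 85, 88, 101, 113, 117, 125, 137, 145, 152, 159, 167, 173, 181, 197, 225, 231]

Fragments:
  [0,9): 9 bp
  [9,17): 8 bp
  [17,25): 8 bp
  [25,30): 5 bp
  [30,39): 9 bp
  [39,51): 12 bp
  [51,65): 14 bp
  [65,68): 3 bp
  [68,85): 17 bp
  [85,88): 3 bp
  [88,101): 13 bp
  [101,113): 12 bp
  [113,117): 4 bp
  [117,125): 8 bp
  [125,137): 12 bp
  [137,145): 8 bp
  [145,152): 7 bp
  [152,159): 7 bp
  [159,167): 8 bp
  [167,173): 6 bp
  [173,181): 8 bp
  [181,197): 16 bp
  [197,225): 28 bp
  [225,231): 6 bp
  [231,246): 15 bp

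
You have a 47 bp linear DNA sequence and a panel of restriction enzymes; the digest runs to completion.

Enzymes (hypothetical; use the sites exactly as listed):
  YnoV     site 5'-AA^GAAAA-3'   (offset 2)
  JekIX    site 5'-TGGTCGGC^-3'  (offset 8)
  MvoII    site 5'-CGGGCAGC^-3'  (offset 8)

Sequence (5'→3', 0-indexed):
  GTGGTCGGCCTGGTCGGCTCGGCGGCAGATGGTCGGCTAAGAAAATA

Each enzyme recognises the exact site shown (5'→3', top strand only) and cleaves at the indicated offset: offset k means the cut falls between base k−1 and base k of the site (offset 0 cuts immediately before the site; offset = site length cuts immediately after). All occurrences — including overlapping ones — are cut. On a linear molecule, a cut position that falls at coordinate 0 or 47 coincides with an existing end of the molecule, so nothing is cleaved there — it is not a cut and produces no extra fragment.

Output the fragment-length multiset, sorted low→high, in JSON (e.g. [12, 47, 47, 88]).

[3,7,9,9,19]

Site scan:
  YnoV (AAGAAAA, off=2): starts [38] → cuts [40]
  JekIX (TGGTCGGC, off=8): starts [1, 10, 29] → cuts [9, 18, 37]
  MvoII (CGGGCAGC, off=8): no sites

Pooled cuts: [9, 18, 37, 40]

Fragments:
  [0,9): 9 bp
  [9,18): 9 bp
  [18,37): 19 bp
  [37,40): 3 bp
  [40,47): 7 bp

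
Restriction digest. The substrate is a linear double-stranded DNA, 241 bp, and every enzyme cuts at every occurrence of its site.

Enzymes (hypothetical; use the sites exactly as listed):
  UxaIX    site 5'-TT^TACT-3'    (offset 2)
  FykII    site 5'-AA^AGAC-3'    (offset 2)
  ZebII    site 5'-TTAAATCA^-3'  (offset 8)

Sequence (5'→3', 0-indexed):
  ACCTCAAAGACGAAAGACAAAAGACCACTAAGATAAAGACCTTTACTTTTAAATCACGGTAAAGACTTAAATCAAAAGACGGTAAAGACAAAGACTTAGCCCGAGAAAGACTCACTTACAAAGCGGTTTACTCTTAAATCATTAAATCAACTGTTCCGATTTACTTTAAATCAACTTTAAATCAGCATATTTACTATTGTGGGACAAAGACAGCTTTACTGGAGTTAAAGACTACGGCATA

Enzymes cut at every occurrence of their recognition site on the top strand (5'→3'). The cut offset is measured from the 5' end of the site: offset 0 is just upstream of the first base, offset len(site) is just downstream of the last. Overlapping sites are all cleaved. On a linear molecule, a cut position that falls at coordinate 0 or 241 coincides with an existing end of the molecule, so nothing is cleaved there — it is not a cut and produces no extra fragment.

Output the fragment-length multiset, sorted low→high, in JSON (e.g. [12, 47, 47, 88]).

[2,6,6,7,7,7,7,7,8,9,9,11,12,12,12,12,13,13,13,15,16,16,21]

Per-enzyme occurrences:
  UxaIX TTTACT/2: at [41, 126, 159, 189, 214] ⇒ [43, 128, 161, 191, 216]
  FykII AAAGAC/2: at [5, 12, 19, 34, 60, 74, 83, 89, 105, 205, 226] ⇒ [7, 14, 21, 36, 62, 76, 85, 91, 107, 207, 228]
  ZebII TTAAATCA/8: at [48, 66, 133, 141, 165, 176] ⇒ [56, 74, 141, 149, 173, 184]

All cut coordinates (distinct, sorted): [7, 14, 21, 36, 43, 56, 62, 74, 76, 85, 91, 107, 128, 141, 149, 161, 173, 184, 191, 207, 216, 228]

Fragments:
  [0,7): 7 bp
  [7,14): 7 bp
  [14,21): 7 bp
  [21,36): 15 bp
  [36,43): 7 bp
  [43,56): 13 bp
  [56,62): 6 bp
  [62,74): 12 bp
  [74,76): 2 bp
  [76,85): 9 bp
  [85,91): 6 bp
  [91,107): 16 bp
  [107,128): 21 bp
  [128,141): 13 bp
  [141,149): 8 bp
  [149,161): 12 bp
  [161,173): 12 bp
  [173,184): 11 bp
  [184,191): 7 bp
  [191,207): 16 bp
  [207,216): 9 bp
  [216,228): 12 bp
  [228,241): 13 bp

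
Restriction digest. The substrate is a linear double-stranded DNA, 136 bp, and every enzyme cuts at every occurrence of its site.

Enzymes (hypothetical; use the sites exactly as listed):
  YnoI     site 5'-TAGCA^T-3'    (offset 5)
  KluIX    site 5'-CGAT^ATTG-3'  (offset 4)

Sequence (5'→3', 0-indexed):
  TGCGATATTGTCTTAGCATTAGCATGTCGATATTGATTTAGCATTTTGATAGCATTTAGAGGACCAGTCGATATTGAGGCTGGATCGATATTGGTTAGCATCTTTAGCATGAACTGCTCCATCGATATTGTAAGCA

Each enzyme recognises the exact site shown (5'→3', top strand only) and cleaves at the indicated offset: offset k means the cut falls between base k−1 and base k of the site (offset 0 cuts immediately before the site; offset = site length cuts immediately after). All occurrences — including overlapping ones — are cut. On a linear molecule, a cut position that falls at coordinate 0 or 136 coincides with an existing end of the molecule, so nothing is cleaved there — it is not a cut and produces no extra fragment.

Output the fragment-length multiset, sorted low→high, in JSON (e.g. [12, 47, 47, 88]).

[6,6,7,9,10,11,11,12,12,17,17,18]

Site scan:
  YnoI (TAGCAT, off=5): starts [13, 19, 38, 49, 95, 104] → cuts [18, 24, 43, 54, 100, 109]
  KluIX (CGATATTG, off=4): starts [2, 27, 68, 85, 122] → cuts [6, 31, 72, 89, 126]

Pooled cuts: [6, 18, 24, 31, 43, 54, 72, 89, 100, 109, 126]

Fragments:
  [0,6): 6 bp
  [6,18): 12 bp
  [18,24): 6 bp
  [24,31): 7 bp
  [31,43): 12 bp
  [43,54): 11 bp
  [54,72): 18 bp
  [72,89): 17 bp
  [89,100): 11 bp
  [100,109): 9 bp
  [109,126): 17 bp
  [126,136): 10 bp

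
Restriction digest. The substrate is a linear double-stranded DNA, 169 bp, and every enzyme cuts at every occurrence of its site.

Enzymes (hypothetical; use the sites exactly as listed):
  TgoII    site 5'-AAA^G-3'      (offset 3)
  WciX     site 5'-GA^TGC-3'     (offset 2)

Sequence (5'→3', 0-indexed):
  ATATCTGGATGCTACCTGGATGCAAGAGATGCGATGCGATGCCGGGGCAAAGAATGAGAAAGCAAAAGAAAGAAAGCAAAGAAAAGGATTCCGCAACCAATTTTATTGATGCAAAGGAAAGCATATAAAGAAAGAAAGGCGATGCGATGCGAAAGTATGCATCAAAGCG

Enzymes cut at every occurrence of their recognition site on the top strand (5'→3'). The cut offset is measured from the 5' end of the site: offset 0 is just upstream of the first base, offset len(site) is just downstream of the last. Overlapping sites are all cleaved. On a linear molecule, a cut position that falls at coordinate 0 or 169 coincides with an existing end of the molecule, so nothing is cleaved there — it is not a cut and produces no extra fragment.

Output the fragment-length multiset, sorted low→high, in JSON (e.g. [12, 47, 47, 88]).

Per-enzyme occurrences:
  TgoII (AAAG, off=3): starts [48, 58, 64, 68, 72, 77, 82, 112, 117, 126, 130, 134, 151, 163] → cuts [51, 61, 67, 71, 75, 80, 85, 115, 120, 129, 133, 137, 154, 166]
  WciX (GATGC, off=2): starts [7, 18, 27, 32, 37, 107, 140, 145] → cuts [9, 20, 29, 34, 39, 109, 142, 147]

Pooled cuts: [9, 20, 29, 34, 39, 51, 61, 67, 71, 75, 80, 85, 109, 115, 120, 129, 133, 137, 142, 147, 154, 166]

Fragment lengths:
  [0,9): 9 bp
  [9,20): 11 bp
  [20,29): 9 bp
  [29,34): 5 bp
  [34,39): 5 bp
  [39,51): 12 bp
  [51,61): 10 bp
  [61,67): 6 bp
  [67,71): 4 bp
  [71,75): 4 bp
  [75,80): 5 bp
  [80,85): 5 bp
  [85,109): 24 bp
  [109,115): 6 bp
  [115,120): 5 bp
  [120,129): 9 bp
  [129,133): 4 bp
  [133,137): 4 bp
  [137,142): 5 bp
  [142,147): 5 bp
  [147,154): 7 bp
  [154,166): 12 bp
  [166,169): 3 bp

[3,4,4,4,4,5,5,5,5,5,5,5,6,6,7,9,9,9,10,11,12,12,24]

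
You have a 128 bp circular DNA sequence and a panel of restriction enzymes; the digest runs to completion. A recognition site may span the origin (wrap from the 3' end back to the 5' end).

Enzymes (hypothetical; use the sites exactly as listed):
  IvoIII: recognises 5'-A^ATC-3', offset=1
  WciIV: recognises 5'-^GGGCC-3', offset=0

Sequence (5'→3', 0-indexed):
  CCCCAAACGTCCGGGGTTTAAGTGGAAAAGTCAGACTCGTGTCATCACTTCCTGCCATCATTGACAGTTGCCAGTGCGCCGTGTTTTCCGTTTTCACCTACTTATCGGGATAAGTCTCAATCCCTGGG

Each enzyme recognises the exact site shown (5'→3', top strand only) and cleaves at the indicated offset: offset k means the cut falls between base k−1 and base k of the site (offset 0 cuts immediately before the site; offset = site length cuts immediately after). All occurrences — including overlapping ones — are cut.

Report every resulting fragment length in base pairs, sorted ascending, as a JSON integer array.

Per-enzyme occurrences:
  IvoIII AATC/1: at [118] ⇒ [119]
  WciIV GGGCC/0: at [125] ⇒ [125]

Pooled cuts: [119, 125]

Fragment lengths:
  119→125: 6 bp
  125→119 (wrap): 128-125+119 = 122 bp

[6,122]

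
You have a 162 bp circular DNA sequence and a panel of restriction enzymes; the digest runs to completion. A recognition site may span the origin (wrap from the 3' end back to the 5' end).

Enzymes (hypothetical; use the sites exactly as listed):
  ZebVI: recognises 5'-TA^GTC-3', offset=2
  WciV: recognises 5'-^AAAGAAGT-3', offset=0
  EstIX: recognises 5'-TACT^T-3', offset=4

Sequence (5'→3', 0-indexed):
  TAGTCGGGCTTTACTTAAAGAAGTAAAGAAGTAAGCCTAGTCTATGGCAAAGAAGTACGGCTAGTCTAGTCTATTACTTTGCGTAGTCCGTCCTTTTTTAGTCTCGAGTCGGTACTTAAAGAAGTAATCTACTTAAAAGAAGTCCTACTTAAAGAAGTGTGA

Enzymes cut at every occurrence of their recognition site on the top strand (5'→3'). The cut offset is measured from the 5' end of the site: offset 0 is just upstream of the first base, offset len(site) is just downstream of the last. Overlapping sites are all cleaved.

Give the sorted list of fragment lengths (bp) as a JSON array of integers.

Scan for sites:
  ZebVI (TAGTC, off=2): starts [0, 37, 61, 66, 83, 98] → cuts [2, 39, 63, 68, 85, 100]
  WciV (AAAGAAGT, off=0): starts [16, 24, 48, 117, 135, 150] → cuts [16, 24, 48, 117, 135, 150]
  EstIX (TACTT, off=4): starts [11, 74, 112, 129, 145] → cuts [15, 78, 116, 133, 149]

Pooled cuts: [2, 15, 16, 24, 39, 48, 63, 68, 78, 85, 100, 116, 117, 133, 135, 149, 150]

Fragments:
  2→15: 13 bp
  15→16: 1 bp
  16→24: 8 bp
  24→39: 15 bp
  39→48: 9 bp
  48→63: 15 bp
  63→68: 5 bp
  68→78: 10 bp
  78→85: 7 bp
  85→100: 15 bp
  100→116: 16 bp
  116→117: 1 bp
  117→133: 16 bp
  133→135: 2 bp
  135→149: 14 bp
  149→150: 1 bp
  150→2 (wrap): 162-150+2 = 14 bp

[1,1,1,2,5,7,8,9,10,13,14,14,15,15,15,16,16]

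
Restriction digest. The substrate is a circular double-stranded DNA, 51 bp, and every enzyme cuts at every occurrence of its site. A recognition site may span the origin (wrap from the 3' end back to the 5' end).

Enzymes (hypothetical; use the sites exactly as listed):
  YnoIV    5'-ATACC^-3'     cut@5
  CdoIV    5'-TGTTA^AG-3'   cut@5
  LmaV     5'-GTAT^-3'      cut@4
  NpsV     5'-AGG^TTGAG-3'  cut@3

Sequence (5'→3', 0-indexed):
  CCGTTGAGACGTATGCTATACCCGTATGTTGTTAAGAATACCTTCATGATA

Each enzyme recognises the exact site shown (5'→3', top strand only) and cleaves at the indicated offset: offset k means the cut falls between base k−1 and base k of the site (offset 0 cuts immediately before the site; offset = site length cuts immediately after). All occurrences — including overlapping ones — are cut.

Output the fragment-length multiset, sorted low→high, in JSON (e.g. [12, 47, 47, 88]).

Scan for sites:
  YnoIV ATACC/5: at [17, 37, 48] ⇒ [2, 22, 42]
  CdoIV TGTTAAG/5: at [29] ⇒ [34]
  LmaV GTAT/4: at [10, 23] ⇒ [14, 27]
  NpsV (AGGTTGAG, off=3): no sites

Pooled cuts: [2, 14, 22, 27, 34, 42]

Fragment lengths:
  2→14: 12 bp
  14→22: 8 bp
  22→27: 5 bp
  27→34: 7 bp
  34→42: 8 bp
  42→2 (wrap): 51-42+2 = 11 bp

[5,7,8,8,11,12]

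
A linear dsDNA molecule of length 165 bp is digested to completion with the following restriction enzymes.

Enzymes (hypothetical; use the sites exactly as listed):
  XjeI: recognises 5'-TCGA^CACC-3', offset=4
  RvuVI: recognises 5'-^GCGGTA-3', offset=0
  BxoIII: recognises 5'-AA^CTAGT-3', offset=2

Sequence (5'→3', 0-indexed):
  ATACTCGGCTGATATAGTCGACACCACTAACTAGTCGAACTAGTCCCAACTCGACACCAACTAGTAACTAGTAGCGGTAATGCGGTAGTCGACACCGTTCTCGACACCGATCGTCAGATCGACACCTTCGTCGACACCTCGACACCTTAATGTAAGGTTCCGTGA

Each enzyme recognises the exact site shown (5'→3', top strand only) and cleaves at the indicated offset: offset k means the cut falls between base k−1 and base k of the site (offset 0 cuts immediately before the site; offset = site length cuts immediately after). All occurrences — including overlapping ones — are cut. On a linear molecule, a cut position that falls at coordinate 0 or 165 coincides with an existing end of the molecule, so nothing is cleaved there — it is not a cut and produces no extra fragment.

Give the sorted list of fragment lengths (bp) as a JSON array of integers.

[6,6,7,8,8,9,9,11,12,12,15,18,21,23]

Per-enzyme occurrences:
  XjeI TCGACACC/4: at [17, 50, 88, 100, 118, 130, 138] ⇒ [21, 54, 92, 104, 122, 134, 142]
  RvuVI GCGGTA/0: at [73, 81] ⇒ [73, 81]
  BxoIII AACTAGT/2: at [28, 37, 58, 65] ⇒ [30, 39, 60, 67]

All cut coordinates (distinct, sorted): [21, 30, 39, 54, 60, 67, 73, 81, 92, 104, 122, 134, 142]

Fragments:
  [0,21): 21 bp
  [21,30): 9 bp
  [30,39): 9 bp
  [39,54): 15 bp
  [54,60): 6 bp
  [60,67): 7 bp
  [67,73): 6 bp
  [73,81): 8 bp
  [81,92): 11 bp
  [92,104): 12 bp
  [104,122): 18 bp
  [122,134): 12 bp
  [134,142): 8 bp
  [142,165): 23 bp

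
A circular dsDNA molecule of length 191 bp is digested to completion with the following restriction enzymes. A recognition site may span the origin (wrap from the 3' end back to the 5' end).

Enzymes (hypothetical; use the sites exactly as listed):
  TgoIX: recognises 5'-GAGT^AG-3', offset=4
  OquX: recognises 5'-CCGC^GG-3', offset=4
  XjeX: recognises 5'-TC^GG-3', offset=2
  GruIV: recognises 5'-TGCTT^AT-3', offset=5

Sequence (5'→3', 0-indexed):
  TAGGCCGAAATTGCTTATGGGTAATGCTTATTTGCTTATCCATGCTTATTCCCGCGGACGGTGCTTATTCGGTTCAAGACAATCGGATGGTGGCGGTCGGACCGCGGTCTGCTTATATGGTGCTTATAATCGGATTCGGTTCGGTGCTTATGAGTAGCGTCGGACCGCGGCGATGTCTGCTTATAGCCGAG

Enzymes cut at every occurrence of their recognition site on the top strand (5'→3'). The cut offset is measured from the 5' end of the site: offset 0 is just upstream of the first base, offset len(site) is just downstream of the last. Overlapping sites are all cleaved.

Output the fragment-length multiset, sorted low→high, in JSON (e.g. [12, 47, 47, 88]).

Scan for sites:
  TgoIX (GAGTAG, off=4): starts [151, 188] → cuts [1, 155]
  OquX (CCGCGG, off=4): starts [51, 101, 164] → cuts [55, 105, 168]
  XjeX (TCGG, off=2): starts [68, 82, 96, 129, 135, 140, 159] → cuts [70, 84, 98, 131, 137, 142, 161]
  GruIV (TGCTTAT, off=5): starts [11, 24, 32, 42, 61, 109, 120, 144, 177] → cuts [16, 29, 37, 47, 66, 114, 125, 149, 182]

Pooled cuts: [1, 16, 29, 37, 47, 55, 66, 70, 84, 98, 105, 114, 125, 131, 137, 142, 149, 155, 161, 168, 182]

Fragments:
  1→16: 15 bp
  16→29: 13 bp
  29→37: 8 bp
  37→47: 10 bp
  47→55: 8 bp
  55→66: 11 bp
  66→70: 4 bp
  70→84: 14 bp
  84→98: 14 bp
  98→105: 7 bp
  105→114: 9 bp
  114→125: 11 bp
  125→131: 6 bp
  131→137: 6 bp
  137→142: 5 bp
  142→149: 7 bp
  149→155: 6 bp
  155→161: 6 bp
  161→168: 7 bp
  168→182: 14 bp
  182→1 (wrap): 191-182+1 = 10 bp

[4,5,6,6,6,6,7,7,7,8,8,9,10,10,11,11,13,14,14,14,15]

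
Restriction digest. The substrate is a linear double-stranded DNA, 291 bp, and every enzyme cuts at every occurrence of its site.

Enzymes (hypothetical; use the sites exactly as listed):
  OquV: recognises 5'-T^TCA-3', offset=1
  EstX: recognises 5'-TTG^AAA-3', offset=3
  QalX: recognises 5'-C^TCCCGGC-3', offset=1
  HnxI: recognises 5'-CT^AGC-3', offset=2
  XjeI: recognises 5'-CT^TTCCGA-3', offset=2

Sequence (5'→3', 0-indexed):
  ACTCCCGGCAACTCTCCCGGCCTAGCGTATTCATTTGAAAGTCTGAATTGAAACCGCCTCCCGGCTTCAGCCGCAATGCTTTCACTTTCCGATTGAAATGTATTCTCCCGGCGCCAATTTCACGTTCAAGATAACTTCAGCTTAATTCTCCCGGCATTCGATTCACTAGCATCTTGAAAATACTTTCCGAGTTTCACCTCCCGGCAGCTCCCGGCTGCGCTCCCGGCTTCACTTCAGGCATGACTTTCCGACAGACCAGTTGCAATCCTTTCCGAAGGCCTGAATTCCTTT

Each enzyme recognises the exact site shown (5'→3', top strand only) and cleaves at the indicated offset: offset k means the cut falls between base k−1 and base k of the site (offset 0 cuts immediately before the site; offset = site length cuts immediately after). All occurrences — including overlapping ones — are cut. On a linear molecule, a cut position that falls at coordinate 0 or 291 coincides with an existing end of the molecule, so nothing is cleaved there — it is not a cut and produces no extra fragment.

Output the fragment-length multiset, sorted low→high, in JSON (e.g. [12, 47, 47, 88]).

[2,5,5,5,5,6,7,7,8,8,8,8,9,9,9,9,10,10,11,12,12,12,12,13,14,14,15,22,24]

Per-enzyme occurrences:
  OquV (TTCA, off=1): starts [29, 65, 80, 118, 124, 135, 161, 192, 227, 232] → cuts [30, 66, 81, 119, 125, 136, 162, 193, 228, 233]
  EstX (TTGAAA, off=3): starts [34, 47, 92, 173] → cuts [37, 50, 95, 176]
  QalX (CTCCCGGC, off=1): starts [1, 13, 57, 104, 147, 197, 207, 219] → cuts [2, 14, 58, 105, 148, 198, 208, 220]
  HnxI (CTAGC, off=2): starts [21, 165] → cuts [23, 167]
  XjeI (CTTTCCGA, off=2): starts [84, 182, 243, 267] → cuts [86, 184, 245, 269]

All cut coordinates (distinct, sorted): [2, 14, 23, 30, 37, 50, 58, 66, 81, 86, 95, 105, 119, 125, 136, 148, 162, 167, 176, 184, 193, 198, 208, 220, 228, 233, 245, 269]

Fragments:
  [0,2): 2 bp
  [2,14): 12 bp
  [14,23): 9 bp
  [23,30): 7 bp
  [30,37): 7 bp
  [37,50): 13 bp
  [50,58): 8 bp
  [58,66): 8 bp
  [66,81): 15 bp
  [81,86): 5 bp
  [86,95): 9 bp
  [95,105): 10 bp
  [105,119): 14 bp
  [119,125): 6 bp
  [125,136): 11 bp
  [136,148): 12 bp
  [148,162): 14 bp
  [162,167): 5 bp
  [167,176): 9 bp
  [176,184): 8 bp
  [184,193): 9 bp
  [193,198): 5 bp
  [198,208): 10 bp
  [208,220): 12 bp
  [220,228): 8 bp
  [228,233): 5 bp
  [233,245): 12 bp
  [245,269): 24 bp
  [269,291): 22 bp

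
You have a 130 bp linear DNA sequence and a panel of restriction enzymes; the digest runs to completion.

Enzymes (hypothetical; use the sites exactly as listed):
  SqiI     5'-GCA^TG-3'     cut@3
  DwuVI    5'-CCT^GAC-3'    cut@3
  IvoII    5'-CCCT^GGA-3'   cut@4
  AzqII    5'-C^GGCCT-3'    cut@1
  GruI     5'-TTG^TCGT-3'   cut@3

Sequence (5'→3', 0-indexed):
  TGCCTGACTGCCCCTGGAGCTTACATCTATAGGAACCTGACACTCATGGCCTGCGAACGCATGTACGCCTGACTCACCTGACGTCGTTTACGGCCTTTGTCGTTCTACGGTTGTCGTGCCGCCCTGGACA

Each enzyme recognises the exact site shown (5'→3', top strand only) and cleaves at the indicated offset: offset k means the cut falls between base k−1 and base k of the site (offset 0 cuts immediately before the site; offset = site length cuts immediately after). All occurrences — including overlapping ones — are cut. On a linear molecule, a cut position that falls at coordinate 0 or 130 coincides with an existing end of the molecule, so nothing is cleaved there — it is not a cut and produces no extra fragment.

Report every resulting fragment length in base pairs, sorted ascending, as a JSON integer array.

[5,5,8,9,9,10,12,12,14,23,23]

Scan for sites:
  SqiI (GCATG, off=3): starts [58] → cuts [61]
  DwuVI (CCTGAC, off=3): starts [2, 35, 67, 76] → cuts [5, 38, 70, 79]
  IvoII (CCCTGGA, off=4): starts [11, 121] → cuts [15, 125]
  AzqII (CGGCCT, off=1): starts [90] → cuts [91]
  GruI (TTGTCGT, off=3): starts [96, 110] → cuts [99, 113]

Pooled cuts: [5, 15, 38, 61, 70, 79, 91, 99, 113, 125]

Fragment lengths:
  [0,5): 5 bp
  [5,15): 10 bp
  [15,38): 23 bp
  [38,61): 23 bp
  [61,70): 9 bp
  [70,79): 9 bp
  [79,91): 12 bp
  [91,99): 8 bp
  [99,113): 14 bp
  [113,125): 12 bp
  [125,130): 5 bp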